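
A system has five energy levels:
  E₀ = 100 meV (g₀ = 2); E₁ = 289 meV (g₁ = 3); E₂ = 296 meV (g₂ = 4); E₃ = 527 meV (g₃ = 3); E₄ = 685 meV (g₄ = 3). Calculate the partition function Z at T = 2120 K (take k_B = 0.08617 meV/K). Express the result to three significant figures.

k_BT = 0.08617 × 2120 K = 182.68 meV.
Eᵢ/kT = 0.54741, 1.5820, 1.6203, 2.8848, 3.7497.
Z = Σ gᵢe^(−Eᵢ/kT) = 2·e^(−0.54741) + 3·e^(−1.5820) + 4·e^(−1.6203) + 3·e^(−2.8848) + 3·e^(−3.7497) = 1.1569 + 0.61669 + 0.79136 + 0.16760 + 0.070574 = 2.8031.

Z = 2.80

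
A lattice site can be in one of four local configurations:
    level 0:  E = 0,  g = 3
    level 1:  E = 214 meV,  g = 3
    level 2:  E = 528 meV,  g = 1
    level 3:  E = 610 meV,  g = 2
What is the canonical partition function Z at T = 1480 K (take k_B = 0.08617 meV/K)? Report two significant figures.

k_BT = 0.08617 × 1480 K = 127.5 meV.
Eᵢ/kT = 0, 1.678, 4.141, 4.784.
Z = Σ gᵢe^(−Eᵢ/kT) = 3·e^(−0) + 3·e^(−1.678) + 1·e^(−4.141) + 2·e^(−4.784) = 3.000 + 0.5602 + 0.01591 + 0.01672 = 3.593.

Z = 3.6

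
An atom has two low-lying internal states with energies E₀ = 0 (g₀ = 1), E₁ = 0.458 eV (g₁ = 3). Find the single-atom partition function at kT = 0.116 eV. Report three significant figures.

Z = 1.06

Eᵢ/kT = 0, 3.9483.
Z = Σ gᵢe^(−Eᵢ/kT) = 1·e^(−0) + 3·e^(−3.9483) = 1.0000 + 0.057862 = 1.0579.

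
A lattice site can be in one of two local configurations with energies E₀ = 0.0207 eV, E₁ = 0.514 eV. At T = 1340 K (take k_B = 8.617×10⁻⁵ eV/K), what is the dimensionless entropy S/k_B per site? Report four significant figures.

0.07264

k_BT = 8.617×10⁻⁵ × 1340 K = 0.115468 eV.
Eᵢ/kT = 0.179270, 4.45145.
Z = Σ e^(−Eᵢ/kT) = e^(−0.179270) + e^(−4.45145) = 0.835880 + 0.0116616 = 0.847542.
⟨E⟩ = Σ EᵢPᵢ = 0.0274875 eV.
S/k_B = ln Z + ⟨E⟩/kT = ln(0.847542) + 0.0274875/0.115468 = -0.165415 + 0.238053 = 0.07264.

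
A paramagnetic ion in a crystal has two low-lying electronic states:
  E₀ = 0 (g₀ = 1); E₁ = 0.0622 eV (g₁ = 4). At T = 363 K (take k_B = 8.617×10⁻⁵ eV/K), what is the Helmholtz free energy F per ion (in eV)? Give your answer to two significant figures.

k_BT = 8.617×10⁻⁵ × 363 K = 0.03128 eV.
Eᵢ/kT = 0, 1.988.
Z = Σ gᵢe^(−Eᵢ/kT) = 1·e^(−0) + 4·e^(−1.988) = 1.000 + 0.5479 = 1.548.
F = −kT ln Z = −0.03128 × ln(1.548) = −0.03128 × 0.4370 = -0.014 eV.

-0.014 eV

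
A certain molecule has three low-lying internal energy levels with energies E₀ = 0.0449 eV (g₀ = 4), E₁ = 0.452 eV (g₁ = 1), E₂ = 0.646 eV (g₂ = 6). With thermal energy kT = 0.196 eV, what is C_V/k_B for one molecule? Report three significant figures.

Eᵢ/kT = 0.22908, 2.3061, 3.2959.
Z = Σ gᵢe^(−Eᵢ/kT) = 4·e^(−0.22908) + 1·e^(−2.3061) + 6·e^(−3.2959) = 3.1811 + 0.099649 + 0.22221 = 3.5030.
⟨E⟩ = 0.094610 eV, ⟨E²⟩ = 0.034115 eV².
C_V/k_B = (⟨E²⟩ − ⟨E⟩²)/(kT)² = (0.034115 − 0.0089511)/0.038416 = 0.655.

0.655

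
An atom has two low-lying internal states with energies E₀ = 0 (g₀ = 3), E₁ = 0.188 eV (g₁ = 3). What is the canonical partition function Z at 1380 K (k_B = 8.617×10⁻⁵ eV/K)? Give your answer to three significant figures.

Z = 3.62

k_BT = 8.617×10⁻⁵ × 1380 K = 0.11891 eV.
Eᵢ/kT = 0, 1.5810.
Z = Σ gᵢe^(−Eᵢ/kT) = 3·e^(−0) + 3·e^(−1.5810) = 3.0000 + 0.61731 = 3.6173.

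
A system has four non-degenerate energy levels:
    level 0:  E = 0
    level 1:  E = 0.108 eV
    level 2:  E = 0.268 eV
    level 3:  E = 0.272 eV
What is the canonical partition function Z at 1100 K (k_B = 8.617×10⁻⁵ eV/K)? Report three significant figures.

k_BT = 8.617×10⁻⁵ × 1100 K = 0.094787 eV.
Eᵢ/kT = 0, 1.1394, 2.8274, 2.8696.
Z = Σ e^(−Eᵢ/kT) = e^(−0) + e^(−1.1394) + e^(−2.8274) + e^(−2.8696) = 1.0000 + 0.32001 + 0.059166 + 0.056722 = 1.4359.

Z = 1.44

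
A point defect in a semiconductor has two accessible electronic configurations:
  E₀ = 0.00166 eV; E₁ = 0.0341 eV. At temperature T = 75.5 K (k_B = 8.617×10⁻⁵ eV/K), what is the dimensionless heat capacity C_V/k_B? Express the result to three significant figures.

0.168

k_BT = 8.617×10⁻⁵ × 75.5 K = 0.0065058 eV.
Eᵢ/kT = 0.25516, 5.2415.
Z = Σ e^(−Eᵢ/kT) = e^(−0.25516) + e^(−5.2415) = 0.77479 + 0.0052923 = 0.78008.
⟨E⟩ = 0.0018801 eV, ⟨E²⟩ = 0.000010626 eV².
C_V/k_B = (⟨E²⟩ − ⟨E⟩²)/(kT)² = (0.000010626 − 0.0000035348)/0.000042325 = 0.168.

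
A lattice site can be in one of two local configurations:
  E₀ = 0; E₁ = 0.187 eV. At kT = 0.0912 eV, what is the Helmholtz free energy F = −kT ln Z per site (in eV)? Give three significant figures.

Eᵢ/kT = 0, 2.0504.
Z = Σ e^(−Eᵢ/kT) = e^(−0) + e^(−2.0504) = 1.0000 + 0.12868 = 1.1287.
F = −kT ln Z = −0.0912 × ln(1.1287) = −0.0912 × 0.12107 = -0.0110 eV.

-0.0110 eV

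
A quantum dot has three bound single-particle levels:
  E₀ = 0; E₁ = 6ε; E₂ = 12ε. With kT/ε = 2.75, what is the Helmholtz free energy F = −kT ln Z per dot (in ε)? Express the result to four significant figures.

Eᵢ/kT = 0, 2.18182, 4.36364.
Z = Σ e^(−Eᵢ/kT) = e^(−0) + e^(−2.18182) + e^(−4.36364) = 1.00000 + 0.112836 + 0.0127320 = 1.12557.
F = −kT ln Z = −2.75 × ln(1.12557) = −2.75 × 0.118290 = -0.3253 ε.

-0.3253 ε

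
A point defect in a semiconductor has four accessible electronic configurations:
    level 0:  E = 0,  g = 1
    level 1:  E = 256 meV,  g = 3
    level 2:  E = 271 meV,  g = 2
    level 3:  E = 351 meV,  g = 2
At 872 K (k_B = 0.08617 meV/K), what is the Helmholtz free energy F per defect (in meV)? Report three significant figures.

-12.0 meV

k_BT = 0.08617 × 872 K = 75.140 meV.
Eᵢ/kT = 0, 3.4070, 3.6066, 4.6713.
Z = Σ gᵢe^(−Eᵢ/kT) = 1·e^(−0) + 3·e^(−3.4070) + 2·e^(−3.6066) + 2·e^(−4.6713) = 1.0000 + 0.099421 + 0.054288 + 0.018720 = 1.1724.
F = −kT ln Z = −75.140 × ln(1.1724) = −75.140 × 0.15905 = -12.0 meV.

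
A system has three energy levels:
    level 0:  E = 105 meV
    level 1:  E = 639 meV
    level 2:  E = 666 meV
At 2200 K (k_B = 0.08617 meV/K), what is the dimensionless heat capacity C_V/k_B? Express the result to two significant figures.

k_BT = 0.08617 × 2200 K = 189.6 meV.
Eᵢ/kT = 0.5538, 3.370, 3.513.
Z = Σ e^(−Eᵢ/kT) = e^(−0.5538) + e^(−3.370) + e^(−3.513) = 0.5748 + 0.03439 + 0.02981 = 0.6390.
⟨E⟩ = 159.9 meV, ⟨E²⟩ = 52580 meV².
C_V/k_B = (⟨E²⟩ − ⟨E⟩²)/(kT)² = (52580 − 25570)/35950 = 0.75.

0.75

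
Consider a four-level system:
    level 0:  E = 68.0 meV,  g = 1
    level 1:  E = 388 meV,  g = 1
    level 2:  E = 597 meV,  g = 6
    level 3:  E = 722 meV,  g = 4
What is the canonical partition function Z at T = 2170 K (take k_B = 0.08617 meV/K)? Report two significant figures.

k_BT = 0.08617 × 2170 K = 187.0 meV.
Eᵢ/kT = 0.3636, 2.075, 3.193, 3.861.
Z = Σ gᵢe^(−Eᵢ/kT) = 1·e^(−0.3636) + 1·e^(−2.075) + 6·e^(−3.193) + 4·e^(−3.861) = 0.6952 + 0.1256 + 0.2463 + 0.08419 = 1.151.

Z = 1.2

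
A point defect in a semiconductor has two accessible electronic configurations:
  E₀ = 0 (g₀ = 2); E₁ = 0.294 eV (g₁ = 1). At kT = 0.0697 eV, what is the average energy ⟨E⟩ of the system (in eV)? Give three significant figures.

0.00215 eV

Eᵢ/kT = 0, 4.2181.
Z = Σ gᵢe^(−Eᵢ/kT) = 2·e^(−0) + 1·e^(−4.2181) = 2.0000 + 0.014727 = 2.0147.
⟨E⟩ = Σ Eᵢ gᵢe^(−Eᵢ/kT) / Z = (0·2.0000 + 0.294·0.014727) / 2.0147 = 0.00215 eV.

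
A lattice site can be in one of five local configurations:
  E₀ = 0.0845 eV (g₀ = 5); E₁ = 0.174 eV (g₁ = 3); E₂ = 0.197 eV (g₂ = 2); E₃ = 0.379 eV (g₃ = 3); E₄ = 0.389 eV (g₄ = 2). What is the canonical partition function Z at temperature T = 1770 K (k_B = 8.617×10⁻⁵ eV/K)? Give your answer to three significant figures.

k_BT = 8.617×10⁻⁵ × 1770 K = 0.15252 eV.
Eᵢ/kT = 0.55403, 1.1408, 1.2916, 2.4849, 2.5505.
Z = Σ gᵢe^(−Eᵢ/kT) = 5·e^(−0.55403) + 3·e^(−1.1408) + 2·e^(−1.2916) + 3·e^(−2.4849) + 2·e^(−2.5505) = 2.8731 + 0.95869 + 0.54966 + 0.25000 + 0.15609 = 4.7875.

Z = 4.79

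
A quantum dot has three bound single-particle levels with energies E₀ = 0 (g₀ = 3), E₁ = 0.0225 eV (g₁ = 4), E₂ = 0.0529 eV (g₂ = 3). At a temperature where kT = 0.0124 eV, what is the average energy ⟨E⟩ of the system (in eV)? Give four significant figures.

Eᵢ/kT = 0, 1.81452, 4.26613.
Z = Σ gᵢe^(−Eᵢ/kT) = 3·e^(−0) + 4·e^(−1.81452) + 3·e^(−4.26613) = 3.00000 + 0.651664 + 0.0421080 = 3.69377.
⟨E⟩ = Σ Eᵢ gᵢe^(−Eᵢ/kT) / Z = (0·3.00000 + 0.0225·0.651664 + 0.0529·0.0421080) / 3.69377 = 0.004573 eV.

0.004573 eV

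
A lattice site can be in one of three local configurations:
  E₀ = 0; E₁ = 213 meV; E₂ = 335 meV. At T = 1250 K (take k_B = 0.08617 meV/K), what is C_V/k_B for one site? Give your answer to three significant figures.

k_BT = 0.08617 × 1250 K = 107.71 meV.
Eᵢ/kT = 0, 1.9775, 3.1102.
Z = Σ e^(−Eᵢ/kT) = e^(−0) + e^(−1.9775) + e^(−3.1102) = 1.0000 + 0.13841 + 0.044592 = 1.1830.
⟨E⟩ = 37.548 meV, ⟨E²⟩ = 9538.3 meV².
C_V/k_B = (⟨E²⟩ − ⟨E⟩²)/(kT)² = (9538.3 − 1409.9)/11601 = 0.701.

0.701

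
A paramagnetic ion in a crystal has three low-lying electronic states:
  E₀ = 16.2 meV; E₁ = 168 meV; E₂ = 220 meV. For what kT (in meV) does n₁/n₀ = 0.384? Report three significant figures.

159 meV

n₁/n₀ = exp[−(E₁−E₀)/kT] = 0.384.
⇒ (E₁−E₀)/kT = ln(1/0.384) = ln(2.6042) = 0.95713.
kT = 151.8 meV / 0.95713 = 159 meV.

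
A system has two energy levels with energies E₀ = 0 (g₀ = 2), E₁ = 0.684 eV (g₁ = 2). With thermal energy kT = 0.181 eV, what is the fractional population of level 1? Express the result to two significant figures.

Eᵢ/kT = 0, 3.779.
Z = Σ gᵢe^(−Eᵢ/kT) = 2·e^(−0) + 2·e^(−3.779) = 2.000 + 0.04569 = 2.046.
P₁ = g₁ e^(−E₁/kT) / Z = 0.04569/2.046 = 0.022.

0.022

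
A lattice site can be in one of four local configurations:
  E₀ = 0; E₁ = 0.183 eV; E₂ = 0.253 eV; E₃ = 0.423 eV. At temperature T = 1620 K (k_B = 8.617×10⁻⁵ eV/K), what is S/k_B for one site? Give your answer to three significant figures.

k_BT = 8.617×10⁻⁵ × 1620 K = 0.13960 eV.
Eᵢ/kT = 0, 1.3109, 1.8123, 3.0301.
Z = Σ e^(−Eᵢ/kT) = e^(−0) + e^(−1.3109) + e^(−1.8123) + e^(−3.0301) = 1.0000 + 0.26958 + 0.16328 + 0.048311 = 1.4812.
⟨E⟩ = Σ EᵢPᵢ = 0.074992 eV.
S/k_B = ln Z + ⟨E⟩/kT = ln(1.4812) + 0.074992/0.13960 = 0.39285 + 0.53719 = 0.930.

0.930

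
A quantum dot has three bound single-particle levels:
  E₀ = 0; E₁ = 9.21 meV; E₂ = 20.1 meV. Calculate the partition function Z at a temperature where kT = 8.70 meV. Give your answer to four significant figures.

Z = 1.446

Eᵢ/kT = 0, 1.05862, 2.31034.
Z = Σ e^(−Eᵢ/kT) = e^(−0) + e^(−1.05862) + e^(−2.31034) = 1.00000 + 0.346934 + 0.0992275 = 1.44616.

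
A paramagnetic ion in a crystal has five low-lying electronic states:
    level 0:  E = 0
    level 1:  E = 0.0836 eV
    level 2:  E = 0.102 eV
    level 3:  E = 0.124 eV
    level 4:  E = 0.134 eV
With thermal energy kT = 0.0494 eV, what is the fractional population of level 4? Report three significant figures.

0.0455

Eᵢ/kT = 0, 1.6923, 2.0648, 2.5101, 2.7126.
Z = Σ e^(−Eᵢ/kT) = e^(−0) + e^(−1.6923) + e^(−2.0648) + e^(−2.5101) + e^(−2.7126) = 1.0000 + 0.18410 + 0.12684 + 0.081260 + 0.066364 = 1.4586.
P₄ = e^(−E₄/kT) / Z = 0.066364/1.4586 = 0.0455.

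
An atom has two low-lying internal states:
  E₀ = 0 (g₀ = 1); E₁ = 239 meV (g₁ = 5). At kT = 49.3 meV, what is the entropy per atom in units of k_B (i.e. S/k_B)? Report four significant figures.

Eᵢ/kT = 0, 4.84787.
Z = Σ gᵢe^(−Eᵢ/kT) = 1·e^(−0) + 5·e^(−4.84787) = 1.00000 + 0.0392253 = 1.03923.
⟨E⟩ = Σ EᵢPᵢ = 9.02095 meV.
S/k_B = ln Z + ⟨E⟩/kT = ln(1.03923) + 9.02095/49.3 = 0.0384801 + 0.182981 = 0.2215.

0.2215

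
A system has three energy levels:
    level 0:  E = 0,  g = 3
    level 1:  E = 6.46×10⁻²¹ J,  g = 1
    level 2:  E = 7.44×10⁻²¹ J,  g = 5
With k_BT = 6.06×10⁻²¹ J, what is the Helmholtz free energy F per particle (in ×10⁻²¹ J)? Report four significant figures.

Eᵢ/kT = 0, 1.06601, 1.22772.
Z = Σ gᵢe^(−Eᵢ/kT) = 3·e^(−0) + 1·e^(−1.06601) + 5·e^(−1.22772) = 3.00000 + 0.344380 + 1.46480 = 4.80918.
F = −kT ln Z = −6.06 × ln(4.80918) = −6.06 × 1.57053 = -9.517 ×10⁻²¹ J.

-9.517 ×10⁻²¹ J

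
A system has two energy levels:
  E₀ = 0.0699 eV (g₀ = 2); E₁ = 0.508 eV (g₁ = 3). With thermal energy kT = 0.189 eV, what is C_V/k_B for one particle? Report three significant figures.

Eᵢ/kT = 0.36984, 2.6878.
Z = Σ gᵢe^(−Eᵢ/kT) = 2·e^(−0.36984) + 3·e^(−2.6878) = 1.3817 + 0.20409 = 1.5858.
⟨E⟩ = 0.12628 eV, ⟨E²⟩ = 0.037470 eV².
C_V/k_B = (⟨E²⟩ − ⟨E⟩²)/(kT)² = (0.037470 − 0.015947)/0.035721 = 0.603.

0.603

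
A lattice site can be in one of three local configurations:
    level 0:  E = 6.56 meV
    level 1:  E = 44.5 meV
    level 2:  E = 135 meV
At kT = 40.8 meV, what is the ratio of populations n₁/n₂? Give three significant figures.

9.19

n₁/n₂ = exp[−(E₁−E₂)/kT] = exp(−(-90.5 meV)/(40.8 meV)) = exp(2.2181) = 9.19.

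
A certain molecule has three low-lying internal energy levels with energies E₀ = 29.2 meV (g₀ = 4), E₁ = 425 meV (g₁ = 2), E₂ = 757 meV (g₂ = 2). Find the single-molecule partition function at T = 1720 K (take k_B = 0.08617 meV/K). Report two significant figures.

Z = 3.4

k_BT = 0.08617 × 1720 K = 148.2 meV.
Eᵢ/kT = 0.1970, 2.868, 5.108.
Z = Σ gᵢe^(−Eᵢ/kT) = 4·e^(−0.1970) + 2·e^(−2.868) + 2·e^(−5.108) = 3.285 + 0.1136 + 0.01210 = 3.411.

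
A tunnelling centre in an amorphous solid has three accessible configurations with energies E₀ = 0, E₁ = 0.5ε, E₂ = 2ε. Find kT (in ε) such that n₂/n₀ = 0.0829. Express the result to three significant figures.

0.803 ε

n₂/n₀ = exp[−(E₂−E₀)/kT] = 0.0829.
⇒ (E₂−E₀)/kT = ln(1/0.0829) = ln(12.063) = 2.4901.
kT = 2ε / 2.4901 = 0.803 ε.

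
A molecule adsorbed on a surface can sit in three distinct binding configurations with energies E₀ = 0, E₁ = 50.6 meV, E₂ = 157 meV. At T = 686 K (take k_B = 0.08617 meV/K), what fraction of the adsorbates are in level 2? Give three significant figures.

k_BT = 0.08617 × 686 K = 59.113 meV.
Eᵢ/kT = 0, 0.85599, 2.6559.
Z = Σ e^(−Eᵢ/kT) = e^(−0) + e^(−0.85599) + e^(−2.6559) = 1.0000 + 0.42486 + 0.070236 = 1.4951.
P₂ = e^(−E₂/kT) / Z = 0.070236/1.4951 = 0.0470.

0.0470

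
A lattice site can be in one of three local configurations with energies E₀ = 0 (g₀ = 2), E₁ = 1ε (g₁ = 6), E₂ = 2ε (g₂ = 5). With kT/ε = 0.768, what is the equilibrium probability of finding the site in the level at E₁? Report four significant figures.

Eᵢ/kT = 0, 1.30208, 2.60417.
Z = Σ gᵢe^(−Eᵢ/kT) = 2·e^(−0) + 6·e^(−1.30208) + 5·e^(−2.60417) = 2.00000 + 1.63179 + 0.369823 = 4.00161.
P₁ = g₁ e^(−E₁/kT) / Z = 1.63179/4.00161 = 0.4078.

0.4078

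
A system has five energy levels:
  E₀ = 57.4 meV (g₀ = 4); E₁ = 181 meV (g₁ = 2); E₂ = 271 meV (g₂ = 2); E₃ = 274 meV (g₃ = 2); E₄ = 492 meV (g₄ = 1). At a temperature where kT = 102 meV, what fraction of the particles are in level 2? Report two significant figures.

Eᵢ/kT = 0.5627, 1.775, 2.657, 2.686, 4.824.
Z = Σ gᵢe^(−Eᵢ/kT) = 4·e^(−0.5627) + 2·e^(−1.775) + 2·e^(−2.657) + 2·e^(−2.686) + 1·e^(−4.824) = 2.279 + 0.3390 + 0.1403 + 0.1363 + 0.008035 = 2.903.
P₂ = g₂ e^(−E₂/kT) / Z = 0.1403/2.903 = 0.048.

0.048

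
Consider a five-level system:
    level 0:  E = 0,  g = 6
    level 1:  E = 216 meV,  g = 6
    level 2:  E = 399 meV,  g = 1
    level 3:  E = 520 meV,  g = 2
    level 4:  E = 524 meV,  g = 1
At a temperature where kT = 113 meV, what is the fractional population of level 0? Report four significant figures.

0.8638

Eᵢ/kT = 0, 1.91150, 3.53097, 4.60177, 4.63717.
Z = Σ gᵢe^(−Eᵢ/kT) = 6·e^(−0) + 6·e^(−1.91150) + 1·e^(−3.53097) + 2·e^(−4.60177) + 1·e^(−4.63717) = 6.00000 + 0.887151 + 0.0292765 + 0.0200681 + 0.00968507 = 6.94618.
P₀ = g₀ e^(−E₀/kT) / Z = 6.00000/6.94618 = 0.8638.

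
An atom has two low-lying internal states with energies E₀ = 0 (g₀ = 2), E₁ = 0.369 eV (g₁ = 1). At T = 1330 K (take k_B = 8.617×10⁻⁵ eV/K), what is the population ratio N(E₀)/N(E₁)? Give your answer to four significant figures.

50.04

k_BT = 8.617×10⁻⁵ × 1330 K = 0.114606 eV.
n₀/n₁ = (g₀/g₁) exp[−(E₀−E₁)/kT] = (2/1) × exp(−(-0.369 eV)/(0.114606 eV)) = (2/1) × exp(3.21973) = 50.04.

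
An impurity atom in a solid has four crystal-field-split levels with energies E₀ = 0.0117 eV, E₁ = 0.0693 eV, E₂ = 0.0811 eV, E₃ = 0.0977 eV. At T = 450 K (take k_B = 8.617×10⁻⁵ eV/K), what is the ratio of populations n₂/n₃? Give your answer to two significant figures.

1.5

k_BT = 8.617×10⁻⁵ × 450 K = 0.03878 eV.
n₂/n₃ = exp[−(E₂−E₃)/kT] = exp(−(-0.0166 eV)/(0.03878 eV)) = exp(0.4281) = 1.5.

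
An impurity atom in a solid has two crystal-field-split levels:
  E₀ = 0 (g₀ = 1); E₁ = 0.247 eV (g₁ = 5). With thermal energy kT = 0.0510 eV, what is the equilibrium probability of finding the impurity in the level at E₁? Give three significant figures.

0.0379

Eᵢ/kT = 0, 4.8431.
Z = Σ gᵢe^(−Eᵢ/kT) = 1·e^(−0) + 5·e^(−4.8431) = 1.0000 + 0.039413 = 1.0394.
P₁ = g₁ e^(−E₁/kT) / Z = 0.039413/1.0394 = 0.0379.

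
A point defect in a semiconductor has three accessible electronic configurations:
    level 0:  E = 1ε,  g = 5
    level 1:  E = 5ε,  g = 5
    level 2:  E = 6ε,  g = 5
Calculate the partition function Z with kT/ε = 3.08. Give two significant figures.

Z = 5.3

Eᵢ/kT = 0.3247, 1.623, 1.948.
Z = Σ gᵢe^(−Eᵢ/kT) = 5·e^(−0.3247) + 5·e^(−1.623) + 5·e^(−1.948) = 3.614 + 0.9865 + 0.7128 = 5.313.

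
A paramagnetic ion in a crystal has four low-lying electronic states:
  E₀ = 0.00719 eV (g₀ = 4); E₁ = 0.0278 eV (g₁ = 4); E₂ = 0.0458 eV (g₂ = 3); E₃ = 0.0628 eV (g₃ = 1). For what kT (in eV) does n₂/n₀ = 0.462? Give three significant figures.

n₂/n₀ = (g₂/g₀) exp[−(E₂−E₀)/kT] = 0.462.
⇒ (E₂−E₀)/kT = ln((3/4)/0.462) = ln(1.6234) = 0.48452.
kT = 0.03861 eV / 0.48452 = 0.0797 eV.

0.0797 eV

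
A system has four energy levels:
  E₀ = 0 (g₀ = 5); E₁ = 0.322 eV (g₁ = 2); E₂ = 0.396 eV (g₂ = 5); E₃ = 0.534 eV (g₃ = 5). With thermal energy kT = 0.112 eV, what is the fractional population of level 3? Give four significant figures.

Eᵢ/kT = 0, 2.87500, 3.53571, 4.76786.
Z = Σ gᵢe^(−Eᵢ/kT) = 5·e^(−0) + 2·e^(−2.87500) + 5·e^(−3.53571) + 5·e^(−4.76786) = 5.00000 + 0.112832 + 0.145690 + 0.0424927 = 5.30101.
P₃ = g₃ e^(−E₃/kT) / Z = 0.0424927/5.30101 = 0.008016.

0.008016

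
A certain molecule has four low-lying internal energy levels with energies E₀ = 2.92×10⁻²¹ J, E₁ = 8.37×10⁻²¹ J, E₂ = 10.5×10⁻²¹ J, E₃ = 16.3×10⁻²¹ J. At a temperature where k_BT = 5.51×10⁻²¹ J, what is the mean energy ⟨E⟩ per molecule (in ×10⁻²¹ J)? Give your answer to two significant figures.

Eᵢ/kT = 0.5299, 1.519, 1.906, 2.958.
Z = Σ e^(−Eᵢ/kT) = e^(−0.5299) + e^(−1.519) + e^(−1.906) + e^(−2.958) = 0.5887 + 0.2189 + 0.1487 + 0.05192 = 1.008.
⟨E⟩ = Σ Eᵢ e^(−Eᵢ/kT) / Z = (2.92·0.5887 + 8.37·0.2189 + 10.5·0.1487 + 16.3·0.05192) / 1.008 = 5.9 ×10⁻²¹ J.

5.9 ×10⁻²¹ J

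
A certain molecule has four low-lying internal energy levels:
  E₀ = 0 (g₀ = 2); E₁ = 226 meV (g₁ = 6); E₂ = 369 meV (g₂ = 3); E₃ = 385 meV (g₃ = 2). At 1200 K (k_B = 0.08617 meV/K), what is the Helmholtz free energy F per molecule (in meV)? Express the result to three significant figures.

k_BT = 0.08617 × 1200 K = 103.40 meV.
Eᵢ/kT = 0, 2.1857, 3.5687, 3.7234.
Z = Σ gᵢe^(−Eᵢ/kT) = 2·e^(−0) + 6·e^(−2.1857) + 3·e^(−3.5687) + 2·e^(−3.7234) = 2.0000 + 0.67439 + 0.084577 + 0.048303 = 2.8073.
F = −kT ln Z = −103.40 × ln(2.8073) = −103.40 × 1.0322 = -107 meV.

-107 meV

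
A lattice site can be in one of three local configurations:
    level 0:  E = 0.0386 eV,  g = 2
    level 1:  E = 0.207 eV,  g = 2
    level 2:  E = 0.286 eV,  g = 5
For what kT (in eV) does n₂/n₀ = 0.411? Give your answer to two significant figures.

n₂/n₀ = (g₂/g₀) exp[−(E₂−E₀)/kT] = 0.411.
⇒ (E₂−E₀)/kT = ln((5/2)/0.411) = ln(6.083) = 1.805.
kT = 0.2474 eV / 1.805 = 0.14 eV.

0.14 eV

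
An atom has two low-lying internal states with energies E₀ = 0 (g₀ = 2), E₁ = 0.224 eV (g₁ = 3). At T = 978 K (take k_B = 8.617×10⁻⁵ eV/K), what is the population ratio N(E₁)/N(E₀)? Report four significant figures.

0.1051

k_BT = 8.617×10⁻⁵ × 978 K = 0.0842743 eV.
n₁/n₀ = (g₁/g₀) exp[−(E₁−E₀)/kT] = (3/2) × exp(−(0.224 eV)/(0.0842743 eV)) = (3/2) × exp(-2.65799) = 0.1051.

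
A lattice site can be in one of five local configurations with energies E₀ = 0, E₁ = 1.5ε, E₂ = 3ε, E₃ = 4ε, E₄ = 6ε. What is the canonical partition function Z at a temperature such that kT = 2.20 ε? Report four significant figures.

Z = 1.989

Eᵢ/kT = 0, 0.681818, 1.36364, 1.81818, 2.72727.
Z = Σ e^(−Eᵢ/kT) = e^(−0) + e^(−0.681818) + e^(−1.36364) + e^(−1.81818) + e^(−2.72727) = 1.00000 + 0.505697 + 0.255728 + 0.162321 + 0.0653976 = 1.98914.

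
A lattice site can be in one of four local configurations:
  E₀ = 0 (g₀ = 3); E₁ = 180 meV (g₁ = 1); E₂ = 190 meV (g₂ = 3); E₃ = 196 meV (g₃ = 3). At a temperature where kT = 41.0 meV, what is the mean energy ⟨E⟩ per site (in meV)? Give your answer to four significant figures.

4.142 meV

Eᵢ/kT = 0, 4.39024, 4.63415, 4.78049.
Z = Σ gᵢe^(−Eᵢ/kT) = 3·e^(−0) + 1·e^(−4.39024) + 3·e^(−4.63415) + 3·e^(−4.78049) = 3.00000 + 0.0123978 + 0.0291431 + 0.0251757 = 3.06672.
⟨E⟩ = Σ Eᵢ gᵢe^(−Eᵢ/kT) / Z = (0·3.00000 + 180·0.0123978 + 190·0.0291431 + 196·0.0251757) / 3.06672 = 4.142 meV.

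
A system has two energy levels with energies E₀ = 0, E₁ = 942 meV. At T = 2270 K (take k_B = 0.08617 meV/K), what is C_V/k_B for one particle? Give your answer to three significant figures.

k_BT = 0.08617 × 2270 K = 195.61 meV.
Eᵢ/kT = 0, 4.8157.
Z = Σ e^(−Eᵢ/kT) = e^(−0) + e^(−4.8157) = 1.0000 + 0.0081015 = 1.0081.
⟨E⟩ = 7.5703 meV, ⟨E²⟩ = 7131.2 meV².
C_V/k_B = (⟨E²⟩ − ⟨E⟩²)/(kT)² = (7131.2 − 57.309)/38263 = 0.185.

0.185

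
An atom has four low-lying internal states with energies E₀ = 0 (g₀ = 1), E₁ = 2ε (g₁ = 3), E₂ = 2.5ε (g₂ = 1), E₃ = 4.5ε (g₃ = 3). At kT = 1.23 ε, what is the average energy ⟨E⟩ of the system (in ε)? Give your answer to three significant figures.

Eᵢ/kT = 0, 1.6260, 2.0325, 3.6585.
Z = Σ gᵢe^(−Eᵢ/kT) = 1·e^(−0) + 3·e^(−1.6260) + 1·e^(−2.0325) + 3·e^(−3.6585) = 1.0000 + 0.59014 + 0.13101 + 0.077313 = 1.7985.
⟨E⟩ = Σ Eᵢ gᵢe^(−Eᵢ/kT) / Z = (0·1.0000 + 2·0.59014 + 2.5·0.13101 + 4.5·0.077313) / 1.7985 = 1.03 ε.

1.03 ε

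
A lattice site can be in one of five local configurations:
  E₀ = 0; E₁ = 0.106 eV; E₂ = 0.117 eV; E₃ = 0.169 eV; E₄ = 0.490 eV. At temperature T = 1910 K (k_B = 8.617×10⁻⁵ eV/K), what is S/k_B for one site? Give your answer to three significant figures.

1.38

k_BT = 8.617×10⁻⁵ × 1910 K = 0.16458 eV.
Eᵢ/kT = 0, 0.64406, 0.71090, 1.0269, 2.9773.
Z = Σ e^(−Eᵢ/kT) = e^(−0) + e^(−0.64406) + e^(−0.71090) + e^(−1.0269) + e^(−2.9773) = 1.0000 + 0.52516 + 0.49120 + 0.35812 + 0.050930 = 2.4254.
⟨E⟩ = Σ EᵢPᵢ = 0.081890 eV.
S/k_B = ln Z + ⟨E⟩/kT = ln(2.4254) + 0.081890/0.16458 = 0.88600 + 0.49757 = 1.38.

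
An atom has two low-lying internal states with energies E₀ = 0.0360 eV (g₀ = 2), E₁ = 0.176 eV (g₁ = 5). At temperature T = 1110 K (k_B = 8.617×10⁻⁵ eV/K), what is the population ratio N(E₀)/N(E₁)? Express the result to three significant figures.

1.73

k_BT = 8.617×10⁻⁵ × 1110 K = 0.095649 eV.
n₀/n₁ = (g₀/g₁) exp[−(E₀−E₁)/kT] = (2/5) × exp(−(-0.1400 eV)/(0.095649 eV)) = (2/5) × exp(1.4637) = 1.73.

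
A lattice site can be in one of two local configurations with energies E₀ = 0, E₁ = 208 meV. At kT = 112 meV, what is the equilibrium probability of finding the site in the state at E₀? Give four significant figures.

Eᵢ/kT = 0, 1.85714.
Z = Σ e^(−Eᵢ/kT) = e^(−0) + e^(−1.85714) = 1.00000 + 0.156118 = 1.15612.
P₀ = e^(−E₀/kT) / Z = 1.00000/1.15612 = 0.8650.

0.8650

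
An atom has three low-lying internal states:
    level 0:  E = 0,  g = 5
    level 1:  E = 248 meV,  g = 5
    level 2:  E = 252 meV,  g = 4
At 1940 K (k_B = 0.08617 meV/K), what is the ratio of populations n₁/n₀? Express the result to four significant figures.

k_BT = 0.08617 × 1940 K = 167.170 meV.
n₁/n₀ = (g₁/g₀) exp[−(E₁−E₀)/kT] = (5/5) × exp(−(248 meV)/(167.170 meV)) = (5/5) × exp(-1.48352) = 0.2268.

0.2268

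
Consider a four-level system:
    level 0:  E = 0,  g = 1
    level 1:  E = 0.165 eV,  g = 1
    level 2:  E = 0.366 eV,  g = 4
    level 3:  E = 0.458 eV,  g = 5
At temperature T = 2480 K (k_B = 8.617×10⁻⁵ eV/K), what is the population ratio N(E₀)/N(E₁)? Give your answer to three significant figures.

2.16

k_BT = 8.617×10⁻⁵ × 2480 K = 0.21370 eV.
n₀/n₁ = (g₀/g₁) exp[−(E₀−E₁)/kT] = (1/1) × exp(−(-0.165 eV)/(0.21370 eV)) = (1/1) × exp(0.77211) = 2.16.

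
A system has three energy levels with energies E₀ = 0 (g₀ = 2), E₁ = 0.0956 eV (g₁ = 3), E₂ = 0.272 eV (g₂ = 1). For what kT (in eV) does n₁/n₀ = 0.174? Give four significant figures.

n₁/n₀ = (g₁/g₀) exp[−(E₁−E₀)/kT] = 0.174.
⇒ (E₁−E₀)/kT = ln((3/2)/0.174) = ln(8.62069) = 2.15417.
kT = 0.0956 eV / 2.15417 = 0.04438 eV.

0.04438 eV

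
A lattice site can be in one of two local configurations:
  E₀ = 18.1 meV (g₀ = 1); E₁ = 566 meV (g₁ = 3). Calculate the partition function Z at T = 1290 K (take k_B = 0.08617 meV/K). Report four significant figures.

k_BT = 0.08617 × 1290 K = 111.159 meV.
Eᵢ/kT = 0.162830, 5.09181.
Z = Σ gᵢe^(−Eᵢ/kT) = 1·e^(−0.162830) + 3·e^(−5.09181) = 0.849736 + 0.0184407 = 0.868177.

Z = 0.8682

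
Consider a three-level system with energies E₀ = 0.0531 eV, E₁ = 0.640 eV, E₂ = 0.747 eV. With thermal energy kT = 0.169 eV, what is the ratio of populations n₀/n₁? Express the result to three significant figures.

32.2

n₀/n₁ = exp[−(E₀−E₁)/kT] = exp(−(-0.5869 eV)/(0.169 eV)) = exp(3.4728) = 32.2.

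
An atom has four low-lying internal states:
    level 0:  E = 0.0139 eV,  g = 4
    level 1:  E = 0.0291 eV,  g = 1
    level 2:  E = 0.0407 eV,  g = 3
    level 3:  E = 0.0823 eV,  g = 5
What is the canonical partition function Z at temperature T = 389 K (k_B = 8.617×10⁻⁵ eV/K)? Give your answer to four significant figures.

k_BT = 8.617×10⁻⁵ × 389 K = 0.0335201 eV.
Eᵢ/kT = 0.414677, 0.868136, 1.21420, 2.45524.
Z = Σ gᵢe^(−Eᵢ/kT) = 4·e^(−0.414677) + 1·e^(−0.868136) + 3·e^(−1.21420) + 5·e^(−2.45524) = 2.64221 + 0.419733 + 0.890842 + 0.429213 = 4.38200.

Z = 4.382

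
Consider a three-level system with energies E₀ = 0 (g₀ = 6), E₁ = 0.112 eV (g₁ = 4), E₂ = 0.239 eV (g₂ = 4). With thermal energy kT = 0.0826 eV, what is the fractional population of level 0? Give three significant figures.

Eᵢ/kT = 0, 1.3559, 2.8935.
Z = Σ gᵢe^(−Eᵢ/kT) = 6·e^(−0) + 4·e^(−1.3559) + 4·e^(−2.8935) = 6.0000 + 1.0309 + 0.22153 = 7.2524.
P₀ = g₀ e^(−E₀/kT) / Z = 6.0000/7.2524 = 0.827.

0.827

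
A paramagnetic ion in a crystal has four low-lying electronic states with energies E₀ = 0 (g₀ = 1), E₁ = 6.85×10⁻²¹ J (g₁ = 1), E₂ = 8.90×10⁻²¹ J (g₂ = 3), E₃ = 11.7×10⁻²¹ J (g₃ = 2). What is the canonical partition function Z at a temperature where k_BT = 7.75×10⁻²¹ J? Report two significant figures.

Eᵢ/kT = 0, 0.8839, 1.148, 1.510.
Z = Σ gᵢe^(−Eᵢ/kT) = 1·e^(−0) + 1·e^(−0.8839) + 3·e^(−1.148) + 2·e^(−1.510) = 1.000 + 0.4132 + 0.9518 + 0.4418 = 2.807.

Z = 2.8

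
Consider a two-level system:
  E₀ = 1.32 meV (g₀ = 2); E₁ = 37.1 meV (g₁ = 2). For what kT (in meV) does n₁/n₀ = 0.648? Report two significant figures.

82 meV

n₁/n₀ = (g₁/g₀) exp[−(E₁−E₀)/kT] = 0.648.
⇒ (E₁−E₀)/kT = ln((2/2)/0.648) = ln(1.543) = 0.4337.
kT = 35.78 meV / 0.4337 = 82 meV.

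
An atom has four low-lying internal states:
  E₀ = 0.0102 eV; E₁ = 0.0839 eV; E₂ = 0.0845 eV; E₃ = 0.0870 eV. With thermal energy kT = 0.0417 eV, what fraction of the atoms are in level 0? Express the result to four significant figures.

Eᵢ/kT = 0.244604, 2.01199, 2.02638, 2.08633.
Z = Σ e^(−Eᵢ/kT) = e^(−0.244604) + e^(−2.01199) + e^(−2.02638) + e^(−2.08633) = 0.783015 + 0.133722 + 0.131812 + 0.124142 = 1.17269.
P₀ = e^(−E₀/kT) / Z = 0.783015/1.17269 = 0.6677.

0.6677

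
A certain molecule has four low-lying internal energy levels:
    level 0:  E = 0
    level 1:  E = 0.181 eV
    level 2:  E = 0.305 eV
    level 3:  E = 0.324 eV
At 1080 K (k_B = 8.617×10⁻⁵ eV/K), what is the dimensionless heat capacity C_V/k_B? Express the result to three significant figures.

0.912

k_BT = 8.617×10⁻⁵ × 1080 K = 0.093064 eV.
Eᵢ/kT = 0, 1.9449, 3.2773, 3.4815.
Z = Σ e^(−Eᵢ/kT) = e^(−0) + e^(−1.9449) + e^(−3.2773) + e^(−3.4815) = 1.0000 + 0.14300 + 0.037730 + 0.030761 = 1.2115.
⟨E⟩ = 0.039090 eV, ⟨E²⟩ = 0.0094295 eV².
C_V/k_B = (⟨E²⟩ − ⟨E⟩²)/(kT)² = (0.0094295 − 0.0015280)/0.0086609 = 0.912.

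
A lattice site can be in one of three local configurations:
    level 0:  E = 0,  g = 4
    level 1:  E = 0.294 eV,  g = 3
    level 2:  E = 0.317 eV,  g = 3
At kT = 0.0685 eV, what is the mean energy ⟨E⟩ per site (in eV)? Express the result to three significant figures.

Eᵢ/kT = 0, 4.2920, 4.6277.
Z = Σ gᵢe^(−Eᵢ/kT) = 4·e^(−0) + 3·e^(−4.2920) + 3·e^(−4.6277) = 4.0000 + 0.041033 + 0.029332 = 4.0704.
⟨E⟩ = Σ Eᵢ gᵢe^(−Eᵢ/kT) / Z = (0·4.0000 + 0.294·0.041033 + 0.317·0.029332) / 4.0704 = 0.00525 eV.

0.00525 eV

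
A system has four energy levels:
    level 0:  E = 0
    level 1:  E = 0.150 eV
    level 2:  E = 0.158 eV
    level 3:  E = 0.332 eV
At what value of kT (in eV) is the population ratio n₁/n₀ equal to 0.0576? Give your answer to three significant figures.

n₁/n₀ = exp[−(E₁−E₀)/kT] = 0.0576.
⇒ (E₁−E₀)/kT = ln(1/0.0576) = ln(17.361) = 2.8542.
kT = 0.150 eV / 2.8542 = 0.0526 eV.

0.0526 eV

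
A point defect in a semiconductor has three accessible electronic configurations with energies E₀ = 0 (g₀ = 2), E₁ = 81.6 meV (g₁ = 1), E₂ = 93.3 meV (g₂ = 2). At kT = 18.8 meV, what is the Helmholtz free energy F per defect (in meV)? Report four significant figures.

Eᵢ/kT = 0, 4.34043, 4.96277.
Z = Σ gᵢe^(−Eᵢ/kT) = 2·e^(−0) + 1·e^(−4.34043) + 2·e^(−4.96277) = 2.00000 + 0.0130309 + 0.0139871 = 2.02702.
F = −kT ln Z = −18.8 × ln(2.02702) = −18.8 × 0.706567 = -13.28 meV.

-13.28 meV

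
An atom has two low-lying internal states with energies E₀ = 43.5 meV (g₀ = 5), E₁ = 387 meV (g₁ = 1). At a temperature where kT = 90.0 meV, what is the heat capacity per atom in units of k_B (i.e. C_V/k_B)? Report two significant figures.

0.064

Eᵢ/kT = 0.4833, 4.300.
Z = Σ gᵢe^(−Eᵢ/kT) = 5·e^(−0.4833) + 1·e^(−4.300) = 3.084 + 0.01357 = 3.098.
⟨E⟩ = 45.00 meV, ⟨E²⟩ = 2540 meV².
C_V/k_B = (⟨E²⟩ − ⟨E⟩²)/(kT)² = (2540 − 2025)/8100 = 0.064.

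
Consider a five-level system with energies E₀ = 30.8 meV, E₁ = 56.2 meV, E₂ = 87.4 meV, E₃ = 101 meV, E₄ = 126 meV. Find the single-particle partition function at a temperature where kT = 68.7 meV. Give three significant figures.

Eᵢ/kT = 0.44833, 0.81805, 1.2722, 1.4702, 1.8341.
Z = Σ e^(−Eᵢ/kT) = e^(−0.44833) + e^(−0.81805) + e^(−1.2722) + e^(−1.4702) + e^(−1.8341) = 0.63869 + 0.44129 + 0.28021 + 0.22988 + 0.15976 = 1.7498.

Z = 1.75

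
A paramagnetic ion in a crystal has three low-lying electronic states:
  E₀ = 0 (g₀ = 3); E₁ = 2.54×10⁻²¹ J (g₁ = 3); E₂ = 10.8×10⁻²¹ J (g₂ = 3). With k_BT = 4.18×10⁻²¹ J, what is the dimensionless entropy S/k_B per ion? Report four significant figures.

1.906

Eᵢ/kT = 0, 0.607656, 2.58373.
Z = Σ gᵢe^(−Eᵢ/kT) = 3·e^(−0) + 3·e^(−0.607656) + 3·e^(−2.58373) = 3.00000 + 1.63388 + 0.226476 = 4.86036.
⟨E⟩ = Σ EᵢPᵢ = 1.35710 ×10⁻²¹ J.
S/k_B = ln Z + ⟨E⟩/kT = ln(4.86036) + 1.35710/4.18 = 1.58111 + 0.324665 = 1.906.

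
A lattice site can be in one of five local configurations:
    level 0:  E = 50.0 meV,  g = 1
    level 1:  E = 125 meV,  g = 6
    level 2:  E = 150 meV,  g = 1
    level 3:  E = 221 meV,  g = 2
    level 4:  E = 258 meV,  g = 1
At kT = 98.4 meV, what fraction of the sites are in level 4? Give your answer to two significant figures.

0.026

Eᵢ/kT = 0.5081, 1.270, 1.524, 2.246, 2.622.
Z = Σ gᵢe^(−Eᵢ/kT) = 1·e^(−0.5081) + 6·e^(−1.270) + 1·e^(−1.524) + 2·e^(−2.246) + 1·e^(−2.622) = 0.6016 + 1.685 + 0.2178 + 0.2116 + 0.07266 = 2.789.
P₄ = g₄ e^(−E₄/kT) / Z = 0.07266/2.789 = 0.026.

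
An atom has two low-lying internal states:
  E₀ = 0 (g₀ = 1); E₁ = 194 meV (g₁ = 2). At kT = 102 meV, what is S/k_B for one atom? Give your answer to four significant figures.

0.6985

Eᵢ/kT = 0, 1.90196.
Z = Σ gᵢe^(−Eᵢ/kT) = 1·e^(−0) + 2·e^(−1.90196) = 1.00000 + 0.298552 = 1.29855.
⟨E⟩ = Σ EᵢPᵢ = 44.6029 meV.
S/k_B = ln Z + ⟨E⟩/kT = ln(1.29855) + 44.6029/102 = 0.261248 + 0.437283 = 0.6985.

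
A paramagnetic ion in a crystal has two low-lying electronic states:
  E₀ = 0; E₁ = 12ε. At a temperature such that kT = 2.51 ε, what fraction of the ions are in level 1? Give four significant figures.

Eᵢ/kT = 0, 4.78088.
Z = Σ e^(−Eᵢ/kT) = e^(−0) + e^(−4.78088) = 1.00000 + 0.00838861 = 1.00839.
P₁ = e^(−E₁/kT) / Z = 0.00838861/1.00839 = 0.008319.

0.008319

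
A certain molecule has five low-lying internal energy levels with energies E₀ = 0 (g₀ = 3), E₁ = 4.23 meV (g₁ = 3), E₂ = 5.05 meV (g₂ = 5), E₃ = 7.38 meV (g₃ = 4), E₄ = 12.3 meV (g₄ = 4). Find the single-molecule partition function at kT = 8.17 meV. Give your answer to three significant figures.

Eᵢ/kT = 0, 0.51775, 0.61812, 0.90330, 1.5055.
Z = Σ gᵢe^(−Eᵢ/kT) = 3·e^(−0) + 3·e^(−0.51775) + 5·e^(−0.61812) + 4·e^(−0.90330) + 4·e^(−1.5055) = 3.0000 + 1.7876 + 2.6948 + 1.6209 + 0.88763 = 9.9909.

Z = 9.99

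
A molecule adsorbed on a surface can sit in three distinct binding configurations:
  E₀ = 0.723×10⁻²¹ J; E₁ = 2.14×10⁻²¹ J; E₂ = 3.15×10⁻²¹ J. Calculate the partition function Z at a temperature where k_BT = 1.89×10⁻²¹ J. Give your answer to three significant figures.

Eᵢ/kT = 0.38254, 1.1323, 1.6667.
Z = Σ e^(−Eᵢ/kT) = e^(−0.38254) + e^(−1.1323) + e^(−1.6667) = 0.68213 + 0.32229 + 0.18887 = 1.1933.

Z = 1.19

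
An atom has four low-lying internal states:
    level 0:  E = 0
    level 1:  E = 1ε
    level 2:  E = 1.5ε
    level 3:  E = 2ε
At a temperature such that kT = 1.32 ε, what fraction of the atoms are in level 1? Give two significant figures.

0.23

Eᵢ/kT = 0, 0.7576, 1.136, 1.515.
Z = Σ e^(−Eᵢ/kT) = e^(−0) + e^(−0.7576) + e^(−1.136) + e^(−1.515) = 1.000 + 0.4688 + 0.3211 + 0.2198 = 2.010.
P₁ = e^(−E₁/kT) / Z = 0.4688/2.010 = 0.23.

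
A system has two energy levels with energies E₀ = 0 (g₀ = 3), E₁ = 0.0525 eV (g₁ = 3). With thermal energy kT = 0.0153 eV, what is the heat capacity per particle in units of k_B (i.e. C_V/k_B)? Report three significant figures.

0.357

Eᵢ/kT = 0, 3.4314.
Z = Σ gᵢe^(−Eᵢ/kT) = 3·e^(−0) + 3·e^(−3.4314) = 3.0000 + 0.097025 = 3.0970.
⟨E⟩ = 0.0016448 eV, ⟨E²⟩ = 0.000086350 eV².
C_V/k_B = (⟨E²⟩ − ⟨E⟩²)/(kT)² = (0.000086350 − 0.0000027054)/0.00023409 = 0.357.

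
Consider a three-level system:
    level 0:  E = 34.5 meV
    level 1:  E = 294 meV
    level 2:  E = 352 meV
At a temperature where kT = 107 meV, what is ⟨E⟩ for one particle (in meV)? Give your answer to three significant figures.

69.0 meV

Eᵢ/kT = 0.32243, 2.7477, 3.2897.
Z = Σ e^(−Eᵢ/kT) = e^(−0.32243) + e^(−2.7477) + e^(−3.2897) = 0.72439 + 0.064075 + 0.037265 = 0.82573.
⟨E⟩ = Σ Eᵢ e^(−Eᵢ/kT) / Z = (34.5·0.72439 + 294·0.064075 + 352·0.037265) / 0.82573 = 69.0 meV.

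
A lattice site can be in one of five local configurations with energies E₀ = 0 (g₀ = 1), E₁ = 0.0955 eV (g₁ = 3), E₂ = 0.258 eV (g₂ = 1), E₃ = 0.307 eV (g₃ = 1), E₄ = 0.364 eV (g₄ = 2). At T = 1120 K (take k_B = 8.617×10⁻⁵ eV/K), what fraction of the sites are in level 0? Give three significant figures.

k_BT = 8.617×10⁻⁵ × 1120 K = 0.096510 eV.
Eᵢ/kT = 0, 0.98953, 2.6733, 3.1810, 3.7716.
Z = Σ gᵢe^(−Eᵢ/kT) = 1·e^(−0) + 3·e^(−0.98953) + 1·e^(−2.6733) + 1·e^(−3.1810) + 2·e^(−3.7716) = 1.0000 + 1.1153 + 0.069024 + 0.041544 + 0.046030 = 2.2719.
P₀ = g₀ e^(−E₀/kT) / Z = 1.0000/2.2719 = 0.440.

0.440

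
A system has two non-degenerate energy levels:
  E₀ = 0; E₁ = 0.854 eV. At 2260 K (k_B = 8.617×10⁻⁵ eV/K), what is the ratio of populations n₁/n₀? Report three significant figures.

0.0125

k_BT = 8.617×10⁻⁵ × 2260 K = 0.19474 eV.
n₁/n₀ = exp[−(E₁−E₀)/kT] = exp(−(0.854 eV)/(0.19474 eV)) = exp(-4.3853) = 0.0125.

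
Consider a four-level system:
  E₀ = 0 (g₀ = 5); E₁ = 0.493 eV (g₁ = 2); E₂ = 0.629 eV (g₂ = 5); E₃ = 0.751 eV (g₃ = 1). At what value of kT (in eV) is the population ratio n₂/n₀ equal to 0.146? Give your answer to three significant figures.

n₂/n₀ = (g₂/g₀) exp[−(E₂−E₀)/kT] = 0.146.
⇒ (E₂−E₀)/kT = ln((5/5)/0.146) = ln(6.8493) = 1.9241.
kT = 0.629 eV / 1.9241 = 0.327 eV.

0.327 eV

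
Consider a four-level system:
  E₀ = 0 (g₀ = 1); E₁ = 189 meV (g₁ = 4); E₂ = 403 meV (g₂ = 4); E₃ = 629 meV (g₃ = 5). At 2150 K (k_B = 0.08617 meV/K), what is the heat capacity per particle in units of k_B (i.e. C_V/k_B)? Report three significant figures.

k_BT = 0.08617 × 2150 K = 185.27 meV.
Eᵢ/kT = 0, 1.0201, 2.1752, 3.3950.
Z = Σ gᵢe^(−Eᵢ/kT) = 1·e^(−0) + 4·e^(−1.0201) + 4·e^(−2.1752) + 5·e^(−3.3950) = 1.0000 + 1.4422 + 0.45434 + 0.16770 = 3.0642.
⟨E⟩ = 183.13 meV, ⟨E²⟩ = 62546 meV².
C_V/k_B = (⟨E²⟩ − ⟨E⟩²)/(kT)² = (62546 − 33537)/34325 = 0.845.

0.845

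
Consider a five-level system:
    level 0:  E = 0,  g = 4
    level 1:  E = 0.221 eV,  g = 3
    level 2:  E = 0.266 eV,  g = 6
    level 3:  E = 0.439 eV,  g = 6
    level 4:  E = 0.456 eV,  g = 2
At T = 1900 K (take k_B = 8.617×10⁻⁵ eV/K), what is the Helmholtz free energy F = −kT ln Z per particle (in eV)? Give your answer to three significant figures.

k_BT = 8.617×10⁻⁵ × 1900 K = 0.16372 eV.
Eᵢ/kT = 0, 1.3499, 1.6247, 2.6814, 2.7852.
Z = Σ gᵢe^(−Eᵢ/kT) = 4·e^(−0) + 3·e^(−1.3499) + 6·e^(−1.6247) + 6·e^(−2.6814) + 2·e^(−2.7852) = 4.0000 + 0.77780 + 1.1818 + 0.41080 + 0.12343 = 6.4938.
F = −kT ln Z = −0.16372 × ln(6.4938) = −0.16372 × 1.8708 = -0.306 eV.

-0.306 eV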